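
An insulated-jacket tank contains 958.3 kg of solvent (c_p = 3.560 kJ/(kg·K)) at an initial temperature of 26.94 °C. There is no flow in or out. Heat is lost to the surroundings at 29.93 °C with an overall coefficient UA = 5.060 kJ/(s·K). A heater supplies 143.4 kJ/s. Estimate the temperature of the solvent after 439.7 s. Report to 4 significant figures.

41.95 °C

M c_p dT/dt = −UA(T − T_amb) + Q̇.
dT/dt = (T_ss − T)/τ with T_ss = T_amb + Q̇/UA = 29.93 + 143.4/5.060 = 58.2699 °C, τ = M c_p/UA = 958.3·3.560/5.060 = 674.219 s.
T approaches T_ss exponentially: T(t) = T_ss + (T₀ − T_ss) e^(−t/τ).
T(439.7) = 58.2699 + (-31.3299)·0.520918 = 41.9496 °C.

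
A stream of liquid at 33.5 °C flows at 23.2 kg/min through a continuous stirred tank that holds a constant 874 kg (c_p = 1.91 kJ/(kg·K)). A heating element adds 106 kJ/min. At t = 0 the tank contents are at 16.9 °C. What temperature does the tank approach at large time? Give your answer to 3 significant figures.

First-law balance (no shaft work): M c_p dT/dt = ṁ c_p (T_in − T) + 106.
At steady state dT/dt = 0 ⇒ T_ss = T_in + Q̇/(ṁ c_p) = 33.5 + 106/(23.2·1.91) = 35.892 °C.

35.9 °C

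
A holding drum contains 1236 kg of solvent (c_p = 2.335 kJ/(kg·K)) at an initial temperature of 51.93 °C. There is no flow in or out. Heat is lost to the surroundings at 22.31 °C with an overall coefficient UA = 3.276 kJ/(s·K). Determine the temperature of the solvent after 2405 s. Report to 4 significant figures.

24.24 °C

Heat balance on the well-mixed liquid: M c_p dT/dt = −UA(T − T_amb).
dT/dt = (T_ss − T)/τ with T_ss = T_amb = 22.3100 °C, τ = M c_p/UA = 1236·2.335/3.276 = 880.971 s.
This is linear first-order; T(t) = T_ss + (T₀ − T_ss) e^(−t/τ).
T(2405) = 22.3100 + (29.6200)·0.0652230 = 24.2419 °C.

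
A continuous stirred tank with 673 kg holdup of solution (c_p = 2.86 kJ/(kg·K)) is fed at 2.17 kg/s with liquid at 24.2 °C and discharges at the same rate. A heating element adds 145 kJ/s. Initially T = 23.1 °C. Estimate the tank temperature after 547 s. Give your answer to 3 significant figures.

43.4 °C

Energy balance: M c_p dT/dt = ṁ c_p (T_in − T) + 145.
Rearrange: dT/dt = (T_ss − T)/τ with τ = M/ṁ = 310.14 s and T_ss = T_in + Q̇/(ṁ c_p) = 47.564 °C.
Solution: T(t) = T_ss + (T₀ − T_ss) e^(−t/τ).
T(547) = 47.564 + (-24.464)·e^(−547/310.14) = 47.564 + (-24.464)·0.17140 = 43.371 °C.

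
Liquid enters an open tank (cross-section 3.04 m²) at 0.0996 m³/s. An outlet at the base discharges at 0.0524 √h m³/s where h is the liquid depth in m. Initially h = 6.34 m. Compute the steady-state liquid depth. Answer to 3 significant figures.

Level balance: A dh/dt = 0.0996 − 0.0524 √h. Setting dh/dt = 0:
Q_in = 0.0524 √h_ss ⇒ √h_ss = 0.0996/0.0524 = 1.9008.
h_ss = 1.9008² = 3.6129 m. (Since h₀ = 6.34 m > h_ss, the level will fall toward this value.)

3.61 m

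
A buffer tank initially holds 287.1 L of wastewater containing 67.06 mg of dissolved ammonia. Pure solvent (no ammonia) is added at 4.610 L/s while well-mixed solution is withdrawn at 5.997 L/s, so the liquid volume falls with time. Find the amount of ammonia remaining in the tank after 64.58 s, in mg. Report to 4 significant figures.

Let m(t) be the amount of ammonia. Volume: V(t) = V₀ + (Q_in − Q_out) t = 287.1 − 1.38700 t; V(64.58) = 197.528 L.
No ammonia enters, so dm/dt = −Q_out · (m/V).
Separate: dm/m = −Q_out dt/V(t) ⇒ ln(m/m₀) = −(Q_out/(Q_in−Q_out)) ln(V/V₀).
m = m₀ (V₀/V)^(Q_out/(Q_in−Q_out)) = 67.06 × (287.1/197.528)^(-4.32372) = 13.3127 mg.

13.31 mg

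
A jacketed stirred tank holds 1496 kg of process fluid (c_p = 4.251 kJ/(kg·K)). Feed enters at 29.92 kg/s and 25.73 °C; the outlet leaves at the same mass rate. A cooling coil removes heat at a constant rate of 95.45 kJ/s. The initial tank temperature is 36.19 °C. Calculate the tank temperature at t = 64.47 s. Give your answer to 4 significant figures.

28.07 °C

Unsteady energy balance on the tank contents: M c_p dT/dt = ṁ c_p (T_in − T) − 95.45.
τ = M/ṁ = 50.0000 s; T_ss = T_in − Q̇/(ṁ c_p) = 25.73 − 95.45/(29.92·4.251) = 24.9795 °C.
Solution: T(t) = T_ss + (T₀ − T_ss) e^(−t/τ).
T(64.47) = 24.9795 + (11.2105)·e^(−64.47/50.0000) = 24.9795 + (11.2105)·0.275436 = 28.0673 °C.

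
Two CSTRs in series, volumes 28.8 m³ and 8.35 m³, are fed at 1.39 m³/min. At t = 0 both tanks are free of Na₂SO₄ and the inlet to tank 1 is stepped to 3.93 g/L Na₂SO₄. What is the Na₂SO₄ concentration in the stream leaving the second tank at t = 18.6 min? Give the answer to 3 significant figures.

Species balance on tank i: dCᵢ/dt = (Cᵢ₋₁ − Cᵢ)/τᵢ with τᵢ = Vᵢ/Q.
τ₁ = 28.8/1.39 = 20.719 min; τ₂ = 8.35/1.39 = 6.0072 min.
Solving the cascade with C₁(0)=C₂(0)=0 gives C₂(t) = C_in[1 − (τ₁ e^(−t/τ₁) − τ₂ e^(−t/τ₂))/(τ₁ − τ₂)].
At t = 18.6: e^(−t/τ₁) = 0.40750, e^(−t/τ₂) = 0.045217.
C₂ = 3.93·[1 − (20.719·0.40750 − 6.0072·0.045217)/(14.712)] = 3.93·0.44457 = 1.7472 g/L.

1.75 g/L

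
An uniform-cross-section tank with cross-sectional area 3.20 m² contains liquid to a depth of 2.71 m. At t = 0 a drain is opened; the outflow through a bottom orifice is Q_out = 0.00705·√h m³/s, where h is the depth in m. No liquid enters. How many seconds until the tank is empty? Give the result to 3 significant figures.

With no inflow, A dh/dt = −0.00705 √h.
∫ h^(−1/2) dh = −(0.00705/A) ∫ dt, giving 2√h = 2√h₀ − (0.00705/A) t.
Set h = 0: 2√h₀ = (0.00705/A) t_empty ⇒ t_empty = 2A√h₀/0.00705.
t_empty = 2·3.20·√2.71/0.00705 = 6.4000·1.6462/0.00705 = 1494.4 s.

1490 s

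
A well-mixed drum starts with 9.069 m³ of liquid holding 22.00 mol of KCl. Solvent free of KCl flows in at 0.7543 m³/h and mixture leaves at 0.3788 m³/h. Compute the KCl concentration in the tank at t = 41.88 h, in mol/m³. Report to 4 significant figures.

0.3217 mol/m³

Let m(t) be the amount of KCl. Volume: V(t) = V₀ + (Q_in − Q_out) t = 9.069 + 0.375500 t; V(41.88) = 24.7949 m³.
No KCl enters, so dm/dt = −Q_out · (m/V).
Separate: dm/m = −Q_out dt/V(t) ⇒ ln(m/m₀) = −(Q_out/(Q_in−Q_out)) ln(V/V₀).
m = m₀ (V₀/V)^(Q_out/(Q_in−Q_out)) = 22.00 × (9.069/24.7949)^(1.00879) = 7.97591 mol.
C = m/V = 7.97591/24.7949 = 0.321675 mol/m³.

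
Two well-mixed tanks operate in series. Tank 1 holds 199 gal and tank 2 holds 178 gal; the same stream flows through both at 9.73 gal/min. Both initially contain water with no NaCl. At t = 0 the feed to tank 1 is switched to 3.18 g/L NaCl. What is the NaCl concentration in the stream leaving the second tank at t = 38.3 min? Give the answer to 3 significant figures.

1.87 g/L

Each tank obeys Vᵢ dCᵢ/dt = Q(Cᵢ₋₁ − Cᵢ), so τᵢ = Vᵢ/Q.
τ₁ = 199/9.73 = 20.452 min; τ₂ = 178/9.73 = 18.294 min.
Solving the cascade with C₁(0)=C₂(0)=0 gives C₂(t) = C_in[1 − (τ₁ e^(−t/τ₁) − τ₂ e^(−t/τ₂))/(τ₁ − τ₂)].
At t = 38.3: e^(−t/τ₁) = 0.15371, e^(−t/τ₂) = 0.12324.
C₂ = 3.18·[1 − (20.452·0.15371 − 18.294·0.12324)/(2.1583)] = 3.18·0.58801 = 1.8699 g/L.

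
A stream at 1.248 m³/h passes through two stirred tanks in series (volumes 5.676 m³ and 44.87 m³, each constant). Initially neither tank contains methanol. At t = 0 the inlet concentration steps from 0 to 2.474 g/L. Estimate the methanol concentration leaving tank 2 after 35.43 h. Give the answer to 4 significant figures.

1.417 g/L

Time constants: τᵢ = Vᵢ/Q for each well-mixed tank.
τ₁ = 5.676/1.248 = 4.54808 h; τ₂ = 44.87/1.248 = 35.9535 h.
Solving the cascade with C₁(0)=C₂(0)=0 gives C₂(t) = C_in[1 − (τ₁ e^(−t/τ₁) − τ₂ e^(−t/τ₂))/(τ₁ − τ₂)].
At t = 35.43: e^(−t/τ₁) = 0.000413809, e^(−t/τ₂) = 0.373275.
C₂ = 2.474·[1 − (4.54808·0.000413809 − 35.9535·0.373275)/(-31.4054)] = 2.474·0.572728 = 1.41693 g/L.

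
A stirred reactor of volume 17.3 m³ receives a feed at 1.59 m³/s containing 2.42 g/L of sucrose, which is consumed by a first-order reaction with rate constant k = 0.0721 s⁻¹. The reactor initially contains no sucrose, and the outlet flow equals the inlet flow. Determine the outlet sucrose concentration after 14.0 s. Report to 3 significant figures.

1.22 g/L

Species balance: V dC/dt = Q C_in − Q C − k V C.
dC/dt = (Q/V) C_in − (Q/V + k) C; effective rate a = Q/V + k = 0.091908 + 0.0721 = 0.16401 s⁻¹.
C_ss = Q C_in/(Q + kV) = 1.3561 g/L; C(t) = C_ss + (C₀ − C_ss) e^(−a t).
C(14.0) = 1.3561 + (-1.3561)·e^(−0.16401·14.0) = 1.3561 + (-1.3561)·0.10065 = 1.2196 g/L.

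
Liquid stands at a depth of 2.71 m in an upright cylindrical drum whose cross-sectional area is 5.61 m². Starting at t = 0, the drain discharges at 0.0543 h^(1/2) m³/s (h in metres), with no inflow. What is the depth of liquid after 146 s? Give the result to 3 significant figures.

0.883 m

A dh/dt = −Q_out = −0.0543 √h.
Separate and integrate: 2(√h − √h₀) = −(0.0543/A) t.
√h = √2.71 − 0.0543·146/(2·5.61) = 1.6462 − 0.70658 = 0.93963.
h = 0.93963² = 0.88290 m.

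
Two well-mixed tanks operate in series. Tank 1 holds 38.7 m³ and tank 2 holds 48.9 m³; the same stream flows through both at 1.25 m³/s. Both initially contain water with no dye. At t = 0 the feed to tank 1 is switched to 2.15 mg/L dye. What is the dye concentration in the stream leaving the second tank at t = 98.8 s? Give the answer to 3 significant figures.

Each tank obeys Vᵢ dCᵢ/dt = Q(Cᵢ₋₁ − Cᵢ), so τᵢ = Vᵢ/Q.
τ₁ = 38.7/1.25 = 30.960 s; τ₂ = 48.9/1.25 = 39.120 s.
Solving the cascade with C₁(0)=C₂(0)=0 gives C₂(t) = C_in[1 − (τ₁ e^(−t/τ₁) − τ₂ e^(−t/τ₂))/(τ₁ − τ₂)].
At t = 98.8: e^(−t/τ₁) = 0.041122, e^(−t/τ₂) = 0.080013.
C₂ = 2.15·[1 − (30.960·0.041122 − 39.120·0.080013)/(-8.1600)] = 2.15·0.77243 = 1.6607 mg/L.

1.66 mg/L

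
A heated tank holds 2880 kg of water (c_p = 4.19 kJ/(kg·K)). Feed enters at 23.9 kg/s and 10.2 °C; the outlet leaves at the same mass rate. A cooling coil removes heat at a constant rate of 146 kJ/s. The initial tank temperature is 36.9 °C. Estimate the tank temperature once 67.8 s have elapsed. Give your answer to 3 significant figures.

24.8 °C

Heat balance on the well-mixed liquid: M c_p dT/dt = ṁ c_p (T_in − T) − 146.
τ = M/ṁ = 120.50 s; T_ss = T_in − Q̇/(ṁ c_p) = 10.2 − 146/(23.9·4.19) = 8.7421 °C.
Solution: T(t) = T_ss + (T₀ − T_ss) e^(−t/τ).
T(67.8) = 8.7421 + (28.158)·e^(−67.8/120.50) = 8.7421 + (28.158)·0.56970 = 24.784 °C.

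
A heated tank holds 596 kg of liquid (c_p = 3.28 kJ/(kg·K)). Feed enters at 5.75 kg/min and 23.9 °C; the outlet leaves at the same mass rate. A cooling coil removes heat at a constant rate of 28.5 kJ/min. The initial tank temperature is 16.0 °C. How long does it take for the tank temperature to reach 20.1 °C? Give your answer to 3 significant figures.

106 min

M c_p dT/dt = ṁ c_p (T_in − T) − Q̇.
τ = M/ṁ = 103.65 min; T_ss = T_in − Q̇/(ṁ c_p) = 22.389 °C.
T(t) = T_ss + (T₀ − T_ss) e^(−t/τ). Set T = 20.1:
e^(−t/τ) = (20.1 − 22.389)/(16.0 − 22.389) = 0.35826
t = −103.65 · ln(0.35826) = 106.40 min.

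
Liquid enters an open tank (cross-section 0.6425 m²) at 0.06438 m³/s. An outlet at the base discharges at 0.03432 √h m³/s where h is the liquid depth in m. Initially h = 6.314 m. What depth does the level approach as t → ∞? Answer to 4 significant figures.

3.519 m

Level balance: A dh/dt = 0.06438 − 0.03432 √h. Setting dh/dt = 0:
Q_in = 0.03432 √h_ss ⇒ √h_ss = 0.06438/0.03432 = 1.87587.
h_ss = 1.87587² = 3.51890 m. (Since h₀ = 6.314 m > h_ss, the level will fall toward this value.)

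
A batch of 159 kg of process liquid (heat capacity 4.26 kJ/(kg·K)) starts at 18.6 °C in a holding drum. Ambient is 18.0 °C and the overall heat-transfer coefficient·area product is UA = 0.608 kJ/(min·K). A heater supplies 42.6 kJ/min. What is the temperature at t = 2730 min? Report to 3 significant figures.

82.1 °C

Lumped-capacitance energy balance: M c_p dT/dt = UA(T_amb − T) + Q̇.
dT/dt = (T_ss − T)/τ with T_ss = T_amb + Q̇/UA = 18.0 + 42.6/0.608 = 88.066 °C, τ = M c_p/UA = 159·4.26/0.608 = 1114.0 min.
This is linear first-order; T(t) = T_ss + (T₀ − T_ss) e^(−t/τ).
T(2730) = 88.066 + (-69.466)·0.086248 = 82.074 °C.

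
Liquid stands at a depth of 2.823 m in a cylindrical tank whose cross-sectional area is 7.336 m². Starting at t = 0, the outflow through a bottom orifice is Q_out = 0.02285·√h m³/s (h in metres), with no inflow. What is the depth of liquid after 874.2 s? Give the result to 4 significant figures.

With no inflow, A dh/dt = −0.02285 √h.
This is separable: 2 d(√h)/dt = −0.02285/A, so √h = √h₀ − (0.02285/(2A)) t.
√h = √2.823 − 0.02285·874.2/(2·7.336) = 1.68018 − 1.36147 = 0.318710.
h = 0.318710² = 0.101576 m.

0.1016 m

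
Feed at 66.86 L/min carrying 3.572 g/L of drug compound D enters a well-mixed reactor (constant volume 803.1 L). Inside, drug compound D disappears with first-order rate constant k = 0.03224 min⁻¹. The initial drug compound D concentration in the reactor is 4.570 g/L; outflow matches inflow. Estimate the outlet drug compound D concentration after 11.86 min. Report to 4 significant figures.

3.082 g/L

V dC/dt = Q(C_in − C) − k V C.
dC/dt = (Q/V) C_in − (Q/V + k) C; effective rate a = Q/V + k = 0.0832524 + 0.03224 = 0.115492 min⁻¹.
C_ss = Q C_in/(Q + kV) = 2.57487 g/L; C(t) = C_ss + (C₀ − C_ss) e^(−a t).
C(11.86) = 2.57487 + (1.99513)·e^(−0.115492·11.86) = 2.57487 + (1.99513)·0.254173 = 3.08198 g/L.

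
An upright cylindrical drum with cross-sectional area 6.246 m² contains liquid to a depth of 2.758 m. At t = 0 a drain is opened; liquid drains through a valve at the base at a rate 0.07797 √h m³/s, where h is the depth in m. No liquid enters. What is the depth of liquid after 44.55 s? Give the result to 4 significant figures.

1.912 m

Mass balance (ρ constant): A dh/dt = −0.07797 √h.
This is separable: 2 d(√h)/dt = −0.07797/A, so √h = √h₀ − (0.07797/(2A)) t.
√h = √2.758 − 0.07797·44.55/(2·6.246) = 1.66072 − 0.278063 = 1.38266.
h = 1.38266² = 1.91175 m.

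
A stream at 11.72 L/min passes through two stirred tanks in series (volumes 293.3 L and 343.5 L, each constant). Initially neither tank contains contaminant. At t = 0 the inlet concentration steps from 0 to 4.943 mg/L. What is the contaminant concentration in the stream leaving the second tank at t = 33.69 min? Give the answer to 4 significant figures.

Species balance on tank i: dCᵢ/dt = (Cᵢ₋₁ − Cᵢ)/τᵢ with τᵢ = Vᵢ/Q.
τ₁ = 293.3/11.72 = 25.0256 min; τ₂ = 343.5/11.72 = 29.3089 min.
Solving the cascade with C₁(0)=C₂(0)=0 gives C₂(t) = C_in[1 − (τ₁ e^(−t/τ₁) − τ₂ e^(−t/τ₂))/(τ₁ − τ₂)].
At t = 33.69: e^(−t/τ₁) = 0.260222, e^(−t/τ₂) = 0.316801.
C₂ = 4.943·[1 − (25.0256·0.260222 − 29.3089·0.316801)/(-4.28328)] = 4.943·0.352626 = 1.74303 mg/L.

1.743 mg/L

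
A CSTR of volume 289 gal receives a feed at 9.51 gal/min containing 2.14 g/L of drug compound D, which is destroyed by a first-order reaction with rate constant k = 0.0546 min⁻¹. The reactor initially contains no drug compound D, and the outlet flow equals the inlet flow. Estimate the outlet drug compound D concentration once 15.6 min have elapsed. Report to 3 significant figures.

0.599 g/L

Accumulation = in − out − consumed: V dC/dt = Q C_in − Q C − k V C.
dC/dt = (Q/V) C_in − (Q/V + k) C; effective rate a = Q/V + k = 0.032907 + 0.0546 = 0.087507 min⁻¹.
C_ss = Q C_in/(Q + kV) = 0.80474 g/L; C(t) = C_ss + (C₀ − C_ss) e^(−a t).
C(15.6) = 0.80474 + (-0.80474)·e^(−0.087507·15.6) = 0.80474 + (-0.80474)·0.25535 = 0.59925 g/L.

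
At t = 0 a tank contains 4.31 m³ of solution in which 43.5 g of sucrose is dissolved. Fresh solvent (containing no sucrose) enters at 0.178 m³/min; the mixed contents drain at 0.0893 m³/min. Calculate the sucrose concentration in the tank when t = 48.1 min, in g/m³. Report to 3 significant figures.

2.54 g/m³

Total volume: dV/dt = Q_in − Q_out = 0.088700 m³/min, so V(t) = 4.31 + 0.088700 t and V(48.1) = 8.5765 m³.
Species balance (pure solvent in): dm/dt = −Q_out · m/V(t).
dm/m = −Q_out dt/(V₀ + 0.088700 t); integrating gives ln(m/m₀) = −(Q_out/(Q_in−Q_out)) ln(V/V₀).
m = m₀ (V₀/V)^(Q_out/(Q_in−Q_out)) = 43.5 × (4.31/8.5765)^(1.0068) = 21.759 g.
C = m/V = 21.759/8.5765 = 2.5370 g/m³.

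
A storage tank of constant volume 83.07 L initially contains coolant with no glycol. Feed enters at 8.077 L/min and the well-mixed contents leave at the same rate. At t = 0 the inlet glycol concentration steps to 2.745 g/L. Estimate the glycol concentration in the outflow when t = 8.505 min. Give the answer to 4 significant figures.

Transient balance on the dissolved component: V dC/dt = Q(C_in − C).
Rewrite as dC/dt + C/τ = C_in/τ, τ = V/Q = 10.2848 min.
Solution: C(t) = C_in + (C₀ − C_in) e^(−t/τ).
C(8.505) = 2.745 + (0 − 2.745)·e^(−8.505/10.2848) = 2.745 + (-2.74500)·0.437380 = 1.54439 g/L.

1.544 g/L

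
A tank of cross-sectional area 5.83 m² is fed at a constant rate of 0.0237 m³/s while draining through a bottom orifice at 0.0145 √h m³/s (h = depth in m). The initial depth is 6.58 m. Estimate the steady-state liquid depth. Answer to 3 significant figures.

Level balance: A dh/dt = 0.0237 − 0.0145 √h. Setting dh/dt = 0:
Q_in = 0.0145 √h_ss ⇒ √h_ss = 0.0237/0.0145 = 1.6345.
h_ss = 1.6345² = 2.6715 m. (Since h₀ = 6.58 m > h_ss, the level will fall toward this value.)

2.67 m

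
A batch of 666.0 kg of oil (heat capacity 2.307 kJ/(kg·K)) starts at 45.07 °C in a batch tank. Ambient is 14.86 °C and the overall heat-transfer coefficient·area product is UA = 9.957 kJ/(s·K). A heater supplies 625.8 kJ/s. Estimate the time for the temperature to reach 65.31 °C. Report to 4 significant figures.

Energy balance: M c_p dT/dt = −UA(T − T_amb) + Q̇.
τ = M c_p/UA = 154.310 s; T_ss = T_amb + Q̇/UA = 14.86 + 625.8/9.957 = 77.7103 °C.
T(t) = T_ss + (T₀ − T_ss)e^(−t/τ); set T = 65.31:
t = −τ ln[(T − T_ss)/(T₀ − T_ss)] = −154.310 · ln(0.379907) = 149.345 s.

149.3 s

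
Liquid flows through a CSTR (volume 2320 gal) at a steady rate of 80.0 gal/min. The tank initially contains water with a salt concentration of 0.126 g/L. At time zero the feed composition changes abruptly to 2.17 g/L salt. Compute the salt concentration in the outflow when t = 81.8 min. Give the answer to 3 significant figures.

Mass balance on the solute (V constant): V dC/dt = Q(C_in − C).
Time constant τ = V/Q = 2320/80.0 = 29.000 min.
Integrating: C(t) = C_in + (C₀ − C_in) e^(−t/τ).
C(81.8) = 2.17 + (0.126 − 2.17)·e^(−81.8/29.000) = 2.17 + (-2.0440)·0.059565 = 2.0482 g/L.

2.05 g/L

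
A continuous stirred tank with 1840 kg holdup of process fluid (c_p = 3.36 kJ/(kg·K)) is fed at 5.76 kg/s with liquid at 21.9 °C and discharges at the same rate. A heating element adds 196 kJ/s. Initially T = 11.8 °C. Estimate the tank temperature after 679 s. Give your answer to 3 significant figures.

M c_p dT/dt = ṁ c_p (T_in − T) + Q̇.
τ = M/ṁ = 319.44 s; T_ss = T_in + Q̇/(ṁ c_p) = 21.9 + 196/(5.76·3.36) = 32.027 °C.
Integrating: T(t) = T_ss + (T₀ − T_ss) e^(−t/τ).
T(679) = 32.027 + (-20.227)·e^(−679/319.44) = 32.027 + (-20.227)·0.11937 = 29.613 °C.

29.6 °C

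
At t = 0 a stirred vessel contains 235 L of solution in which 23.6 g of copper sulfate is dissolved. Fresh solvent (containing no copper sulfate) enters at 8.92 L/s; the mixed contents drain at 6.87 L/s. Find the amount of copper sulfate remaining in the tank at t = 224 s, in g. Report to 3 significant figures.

Let m(t) be the amount of copper sulfate. Volume: V(t) = V₀ + (Q_in − Q_out) t = 235 + 2.0500 t; V(224) = 694.20 L.
Species balance (pure solvent in): dm/dt = −Q_out · m/V(t).
Separate: dm/m = −Q_out dt/V(t) ⇒ ln(m/m₀) = −(Q_out/(Q_in−Q_out)) ln(V/V₀).
m = m₀ (V₀/V)^(Q_out/(Q_in−Q_out)) = 23.6 × (235/694.20)^(3.3512) = 0.62581 g.

0.626 g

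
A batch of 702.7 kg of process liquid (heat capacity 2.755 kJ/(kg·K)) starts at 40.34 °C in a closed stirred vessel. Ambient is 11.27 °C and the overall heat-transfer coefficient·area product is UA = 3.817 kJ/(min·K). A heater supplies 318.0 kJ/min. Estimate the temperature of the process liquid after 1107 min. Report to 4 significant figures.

M c_p dT/dt = −UA(T − T_amb) + Q̇.
dT/dt = (T_ss − T)/τ with T_ss = T_amb + Q̇/UA = 11.27 + 318.0/3.817 = 94.5815 °C, τ = M c_p/UA = 702.7·2.755/3.817 = 507.188 min.
Integrating: T(t) = T_ss + (T₀ − T_ss) e^(−t/τ).
T(1107) = 94.5815 + (-54.2415)·0.112746 = 88.4660 °C.

88.47 °C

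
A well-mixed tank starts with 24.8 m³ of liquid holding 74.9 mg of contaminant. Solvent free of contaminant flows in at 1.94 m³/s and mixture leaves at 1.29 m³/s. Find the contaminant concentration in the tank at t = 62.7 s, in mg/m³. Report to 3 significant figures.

Total volume: dV/dt = Q_in − Q_out = 0.65000 m³/s, so V(t) = 24.8 + 0.65000 t and V(62.7) = 65.555 m³.
Solute balance: dm/dt = 0 − Q_out C = −Q_out m/V(t).
Separate: dm/m = −Q_out dt/V(t) ⇒ ln(m/m₀) = −(Q_out/(Q_in−Q_out)) ln(V/V₀).
m = m₀ (V₀/V)^(Q_out/(Q_in−Q_out)) = 74.9 × (24.8/65.555)^(1.9846) = 10.881 mg.
C = m/V = 10.881/65.555 = 0.16598 mg/m³.

0.166 mg/m³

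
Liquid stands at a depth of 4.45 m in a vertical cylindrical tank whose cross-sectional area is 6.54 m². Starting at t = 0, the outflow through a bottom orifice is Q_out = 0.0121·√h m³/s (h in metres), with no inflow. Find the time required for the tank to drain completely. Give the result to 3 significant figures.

Volume balance on the tank: A dh/dt = −0.0121 √h.
This is separable: 2 d(√h)/dt = −0.0121/A, so √h = √h₀ − (0.0121/(2A)) t.
Tank is empty when √h = 0: t_empty = 2A√h₀/0.0121.
t_empty = 2·6.54·√4.45/0.0121 = 13.080·2.1095/0.0121 = 2280.4 s.

2280 s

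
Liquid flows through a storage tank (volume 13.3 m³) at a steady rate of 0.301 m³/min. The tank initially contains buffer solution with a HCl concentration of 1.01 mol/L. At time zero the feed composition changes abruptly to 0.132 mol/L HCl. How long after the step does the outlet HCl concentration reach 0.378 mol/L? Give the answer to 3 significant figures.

Species balance: V dC/dt = Q(C_in − C) ⇒ τ = V/Q = 44.186 min.
C(t) = C_in + (C₀ − C_in) e^(−t/τ). Set C = 0.378 and solve for t:
e^(−t/τ) = (C − C_in)/(C₀ − C_in) = (0.378 − 0.132)/(1.01 − 0.132) = 0.28018
t = −τ ln(…) = 44.186 × 1.2723 = 56.219 min.

56.2 min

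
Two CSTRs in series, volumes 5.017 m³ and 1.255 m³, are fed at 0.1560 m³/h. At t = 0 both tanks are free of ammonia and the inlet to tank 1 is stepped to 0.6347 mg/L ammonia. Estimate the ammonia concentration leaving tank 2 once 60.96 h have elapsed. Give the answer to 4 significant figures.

Species balance on tank i: dCᵢ/dt = (Cᵢ₋₁ − Cᵢ)/τᵢ with τᵢ = Vᵢ/Q.
τ₁ = 5.017/0.1560 = 32.1603 h; τ₂ = 1.255/0.1560 = 8.04487 h.
Tank 1: C₁ = C_in(1 − e^(−t/τ₁)). Tank 2 (τ₁ ≠ τ₂): C₂ = C_in[1 − (τ₁ e^(−t/τ₁) − τ₂ e^(−t/τ₂))/(τ₁ − τ₂)].
At t = 60.96: e^(−t/τ₁) = 0.150242, e^(−t/τ₂) = 0.000511840.
C₂ = 0.6347·[1 − (32.1603·0.150242 − 8.04487·0.000511840)/(24.1154)] = 0.6347·0.799808 = 0.507638 mg/L.

0.5076 mg/L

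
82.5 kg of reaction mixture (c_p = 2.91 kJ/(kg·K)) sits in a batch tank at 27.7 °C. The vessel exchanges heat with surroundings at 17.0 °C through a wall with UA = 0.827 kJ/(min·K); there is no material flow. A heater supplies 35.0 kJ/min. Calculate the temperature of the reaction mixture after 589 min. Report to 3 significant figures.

M c_p dT/dt = −UA(T − T_amb) + Q̇.
dT/dt = (T_ss − T)/τ with T_ss = T_amb + Q̇/UA = 17.0 + 35.0/0.827 = 59.322 °C, τ = M c_p/UA = 82.5·2.91/0.827 = 290.30 min.
T approaches T_ss exponentially: T(t) = T_ss + (T₀ − T_ss) e^(−t/τ).
T(589) = 59.322 + (-31.622)·0.13147 = 55.164 °C.

55.2 °C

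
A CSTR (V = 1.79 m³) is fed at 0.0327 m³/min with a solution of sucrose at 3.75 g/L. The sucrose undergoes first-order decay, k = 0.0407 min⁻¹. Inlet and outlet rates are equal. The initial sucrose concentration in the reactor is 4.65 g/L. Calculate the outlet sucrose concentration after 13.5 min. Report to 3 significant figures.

Accumulation = in − out − consumed: V dC/dt = Q C_in − Q C − k V C.
This is linear with rate a = Q/V + k = 0.058968 min⁻¹.
C_ss = Q C_in/(Q + kV) = 1.1617 g/L; C(t) = C_ss + (C₀ − C_ss) e^(−a t).
C(13.5) = 1.1617 + (3.4883)·e^(−0.058968·13.5) = 1.1617 + (3.4883)·0.45110 = 2.7353 g/L.

2.74 g/L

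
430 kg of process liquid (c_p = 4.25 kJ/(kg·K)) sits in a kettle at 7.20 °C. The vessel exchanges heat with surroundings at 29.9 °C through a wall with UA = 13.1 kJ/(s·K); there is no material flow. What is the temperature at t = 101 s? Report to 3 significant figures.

18.9 °C

M c_p dT/dt = −UA(T − T_amb).
dT/dt = (T_ss − T)/τ with T_ss = T_amb = 29.900 °C, τ = M c_p/UA = 430·4.25/13.1 = 139.50 s.
T approaches T_ss exponentially: T(t) = T_ss + (T₀ − T_ss) e^(−t/τ).
T(101) = 29.900 + (-22.700)·0.48481 = 18.895 °C.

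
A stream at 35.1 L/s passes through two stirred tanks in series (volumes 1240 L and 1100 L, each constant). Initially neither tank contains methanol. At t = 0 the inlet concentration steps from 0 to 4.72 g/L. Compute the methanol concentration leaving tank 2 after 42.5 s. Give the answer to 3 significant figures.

Species balance on tank i: dCᵢ/dt = (Cᵢ₋₁ − Cᵢ)/τᵢ with τᵢ = Vᵢ/Q.
τ₁ = 1240/35.1 = 35.328 s; τ₂ = 1100/35.1 = 31.339 s.
Tank 1: C₁ = C_in(1 − e^(−t/τ₁)). Tank 2 (τ₁ ≠ τ₂): C₂ = C_in[1 − (τ₁ e^(−t/τ₁) − τ₂ e^(−t/τ₂))/(τ₁ − τ₂)].
At t = 42.5: e^(−t/τ₁) = 0.30028, e^(−t/τ₂) = 0.25765.
C₂ = 4.72·[1 − (35.328·0.30028 − 31.339·0.25765)/(3.9886)] = 4.72·0.36476 = 1.7217 g/L.

1.72 g/L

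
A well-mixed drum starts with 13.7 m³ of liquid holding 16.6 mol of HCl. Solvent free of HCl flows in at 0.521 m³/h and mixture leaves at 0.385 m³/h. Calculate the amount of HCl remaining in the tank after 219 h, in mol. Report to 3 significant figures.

Total volume: dV/dt = Q_in − Q_out = 0.13600 m³/h, so V(t) = 13.7 + 0.13600 t and V(219) = 43.484 m³.
No HCl enters, so dm/dt = −Q_out · (m/V).
Separate: dm/m = −Q_out dt/V(t) ⇒ ln(m/m₀) = −(Q_out/(Q_in−Q_out)) ln(V/V₀).
m = m₀ (V₀/V)^(Q_out/(Q_in−Q_out)) = 16.6 × (13.7/43.484)^(2.8309) = 0.63112 mol.

0.631 mol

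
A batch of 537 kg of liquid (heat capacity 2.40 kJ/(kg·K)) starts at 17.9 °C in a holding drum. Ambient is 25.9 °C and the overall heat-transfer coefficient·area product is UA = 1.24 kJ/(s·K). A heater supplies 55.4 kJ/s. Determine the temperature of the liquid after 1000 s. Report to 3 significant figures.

50.5 °C

M c_p dT/dt = −UA(T − T_amb) + Q̇.
dT/dt = (T_ss − T)/τ with T_ss = T_amb + Q̇/UA = 25.9 + 55.4/1.24 = 70.577 °C, τ = M c_p/UA = 537·2.40/1.24 = 1039.4 s.
Solution: T(t) = T_ss + (T₀ − T_ss) e^(−t/τ).
T(1000) = 70.577 + (-52.677)·0.38208 = 50.451 °C.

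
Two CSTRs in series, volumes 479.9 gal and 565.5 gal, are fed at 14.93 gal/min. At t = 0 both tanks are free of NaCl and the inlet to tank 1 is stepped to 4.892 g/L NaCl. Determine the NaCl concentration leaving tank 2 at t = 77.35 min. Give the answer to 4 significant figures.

3.171 g/L

Time constants: τᵢ = Vᵢ/Q for each well-mixed tank.
τ₁ = 479.9/14.93 = 32.1433 min; τ₂ = 565.5/14.93 = 37.8768 min.
Tank 1: C₁ = C_in(1 − e^(−t/τ₁)). Tank 2 (τ₁ ≠ τ₂): C₂ = C_in[1 − (τ₁ e^(−t/τ₁) − τ₂ e^(−t/τ₂))/(τ₁ − τ₂)].
At t = 77.35: e^(−t/τ₁) = 0.0901384, e^(−t/τ₂) = 0.129750.
C₂ = 4.892·[1 − (32.1433·0.0901384 − 37.8768·0.129750)/(-5.73342)] = 4.892·0.648178 = 3.17089 g/L.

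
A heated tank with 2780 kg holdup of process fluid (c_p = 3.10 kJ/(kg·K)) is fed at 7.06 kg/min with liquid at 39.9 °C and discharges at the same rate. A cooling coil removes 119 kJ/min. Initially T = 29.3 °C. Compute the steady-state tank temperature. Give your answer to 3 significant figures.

34.5 °C

Heat balance on the well-mixed liquid: M c_p dT/dt = ṁ c_p (T_in − T) − 119.
At steady state dT/dt = 0 ⇒ T_ss = T_in − Q̇/(ṁ c_p) = 39.9 − 119/(7.06·3.10) = 34.463 °C.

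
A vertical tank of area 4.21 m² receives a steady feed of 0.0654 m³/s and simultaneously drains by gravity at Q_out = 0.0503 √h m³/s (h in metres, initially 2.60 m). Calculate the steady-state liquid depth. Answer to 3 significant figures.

1.69 m

Level balance: A dh/dt = 0.0654 − 0.0503 √h. Setting dh/dt = 0:
Q_in = 0.0503 √h_ss ⇒ √h_ss = 0.0654/0.0503 = 1.3002.
h_ss = 1.3002² = 1.6905 m. (Since h₀ = 2.60 m > h_ss, the level will fall toward this value.)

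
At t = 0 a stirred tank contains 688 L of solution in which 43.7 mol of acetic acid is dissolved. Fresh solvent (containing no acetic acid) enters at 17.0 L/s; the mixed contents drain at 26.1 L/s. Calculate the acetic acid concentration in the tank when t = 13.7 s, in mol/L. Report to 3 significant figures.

0.0437 mol/L

Let m(t) be the amount of acetic acid. Volume: V(t) = V₀ + (Q_in − Q_out) t = 688 − 9.1000 t; V(13.7) = 563.33 L.
No acetic acid enters, so dm/dt = −Q_out · (m/V).
dm/m = −Q_out dt/(V₀ − 9.1000 t); integrating gives ln(m/m₀) = −(Q_out/(Q_in−Q_out)) ln(V/V₀).
m = m₀ (V₀/V)^(Q_out/(Q_in−Q_out)) = 43.7 × (688/563.33)^(-2.8681) = 24.629 mol.
C = m/V = 24.629/563.33 = 0.043721 mol/L.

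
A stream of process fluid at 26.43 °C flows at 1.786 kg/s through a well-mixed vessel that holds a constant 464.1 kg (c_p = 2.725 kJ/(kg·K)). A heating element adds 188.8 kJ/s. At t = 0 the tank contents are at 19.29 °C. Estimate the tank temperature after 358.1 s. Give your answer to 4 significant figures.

53.65 °C

M c_p dT/dt = ṁ c_p (T_in − T) + Q̇.
τ = M/ṁ = 259.854 s; T_ss = T_in + Q̇/(ṁ c_p) = 26.43 + 188.8/(1.786·2.725) = 65.2231 °C.
T approaches T_ss exponentially: T(t) = T_ss + (T₀ − T_ss) e^(−t/τ).
T(358.1) = 65.2231 + (-45.9331)·e^(−358.1/259.854) = 65.2231 + (-45.9331)·0.252062 = 53.6451 °C.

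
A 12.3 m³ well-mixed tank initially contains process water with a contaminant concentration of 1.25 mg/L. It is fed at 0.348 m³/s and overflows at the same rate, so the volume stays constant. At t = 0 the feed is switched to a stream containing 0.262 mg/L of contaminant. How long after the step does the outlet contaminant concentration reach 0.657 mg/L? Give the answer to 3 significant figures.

32.4 s

Transient balance on the dissolved component: V dC/dt = Q(C_in − C), so τ = V/Q = 35.345 s.
C(t) = C_in + (C₀ − C_in) e^(−t/τ). Set C = 0.657 and solve for t:
e^(−t/τ) = (C − C_in)/(C₀ − C_in) = (0.657 − 0.262)/(1.25 − 0.262) = 0.39980
t = −τ ln(…) = 35.345 × 0.91680 = 32.404 s.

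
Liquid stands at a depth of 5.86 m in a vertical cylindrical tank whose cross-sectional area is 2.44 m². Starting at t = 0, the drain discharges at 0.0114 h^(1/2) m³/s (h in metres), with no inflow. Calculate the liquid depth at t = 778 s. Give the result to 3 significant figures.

0.364 m

A dh/dt = −Q_out = −0.0114 √h.
∫ h^(−1/2) dh = −(0.0114/A) ∫ dt, giving 2√h = 2√h₀ − (0.0114/A) t.
√h = √5.86 − 0.0114·778/(2·2.44) = 2.4207 − 1.8175 = 0.60328.
h = 0.60328² = 0.36395 m.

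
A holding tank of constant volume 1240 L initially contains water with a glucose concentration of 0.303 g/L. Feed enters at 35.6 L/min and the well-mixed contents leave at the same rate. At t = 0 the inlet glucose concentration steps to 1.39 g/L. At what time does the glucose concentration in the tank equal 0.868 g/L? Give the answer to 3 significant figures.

Species balance: V dC/dt = Q(C_in − C) ⇒ τ = V/Q = 34.831 min.
C(t) = C_in + (C₀ − C_in) e^(−t/τ). Set C = 0.868 and solve for t:
e^(−t/τ) = (C − C_in)/(C₀ − C_in) = (0.868 − 1.39)/(0.303 − 1.39) = 0.48022
t = −τ ln(…) = 34.831 × 0.73351 = 25.549 min.

25.5 min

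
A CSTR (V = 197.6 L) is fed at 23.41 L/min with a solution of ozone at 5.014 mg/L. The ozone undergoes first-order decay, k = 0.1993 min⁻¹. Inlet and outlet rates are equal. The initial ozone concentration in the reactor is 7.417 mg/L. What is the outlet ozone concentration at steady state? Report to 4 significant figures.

V dC/dt = Q(C_in − C) − k V C.
Steady state (dC/dt = 0): C_ss = Q C_in/(Q + kV) = C_in/(1 + kV/Q).
C_ss = 23.41·5.014/(23.41 + 0.1993·197.6) = 117.378/62.7917 = 1.86932 mg/L.

1.869 mg/L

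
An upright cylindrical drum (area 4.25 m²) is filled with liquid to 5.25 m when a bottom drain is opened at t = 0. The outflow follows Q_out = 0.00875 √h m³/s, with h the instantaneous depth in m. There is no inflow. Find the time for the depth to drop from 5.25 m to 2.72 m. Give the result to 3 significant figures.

624 s

Volume balance on the tank: A dh/dt = −0.00875 √h.
∫ h^(−1/2) dh = −(0.00875/A) ∫ dt, giving 2√h = 2√h₀ − (0.00875/A) t.
t = 2A(√h₀ − √h)/0.00875 = 2·4.25·(√5.25 − √2.72)/0.00875
  = 8.5000 × (2.2913 − 1.6492) / 0.00875 = 623.70 s.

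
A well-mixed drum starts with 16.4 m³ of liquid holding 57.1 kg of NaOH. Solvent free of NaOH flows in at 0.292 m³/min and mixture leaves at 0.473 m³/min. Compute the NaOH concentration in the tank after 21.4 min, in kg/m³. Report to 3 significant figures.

Total volume: dV/dt = Q_in − Q_out = -0.18100 m³/min, so V(t) = 16.4 − 0.18100 t and V(21.4) = 12.527 m³.
No NaOH enters, so dm/dt = −Q_out · (m/V).
Separate: dm/m = −Q_out dt/V(t) ⇒ ln(m/m₀) = −(Q_out/(Q_in−Q_out)) ln(V/V₀).
m = m₀ (V₀/V)^(Q_out/(Q_in−Q_out)) = 57.1 × (16.4/12.527)^(-2.6133) = 28.239 kg.
C = m/V = 28.239/12.527 = 2.2544 kg/m³.

2.25 kg/m³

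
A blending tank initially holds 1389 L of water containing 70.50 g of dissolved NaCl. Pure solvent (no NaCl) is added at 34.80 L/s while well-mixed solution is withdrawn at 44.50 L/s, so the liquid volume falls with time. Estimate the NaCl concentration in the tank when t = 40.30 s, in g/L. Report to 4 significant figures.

0.01551 g/L

Let m(t) be the amount of NaCl. Volume: V(t) = V₀ + (Q_in − Q_out) t = 1389 − 9.70000 t; V(40.30) = 998.090 L.
No NaCl enters, so dm/dt = −Q_out · (m/V).
dm/m = −Q_out dt/(V₀ − 9.70000 t); integrating gives ln(m/m₀) = −(Q_out/(Q_in−Q_out)) ln(V/V₀).
m = m₀ (V₀/V)^(Q_out/(Q_in−Q_out)) = 70.50 × (1389/998.090)^(-4.58763) = 15.4780 g.
C = m/V = 15.4780/998.090 = 0.0155076 g/L.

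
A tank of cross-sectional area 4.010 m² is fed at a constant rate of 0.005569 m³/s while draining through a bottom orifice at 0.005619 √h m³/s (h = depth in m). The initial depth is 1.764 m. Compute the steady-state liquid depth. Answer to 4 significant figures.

0.9823 m

A dh/dt = Q_in − 0.005619 √h. Steady state requires inflow = outflow:
Q_in = 0.005619 √h_ss ⇒ √h_ss = 0.005569/0.005619 = 0.991102.
h_ss = 0.991102² = 0.982282 m. (Since h₀ = 1.764 m > h_ss, the level will fall toward this value.)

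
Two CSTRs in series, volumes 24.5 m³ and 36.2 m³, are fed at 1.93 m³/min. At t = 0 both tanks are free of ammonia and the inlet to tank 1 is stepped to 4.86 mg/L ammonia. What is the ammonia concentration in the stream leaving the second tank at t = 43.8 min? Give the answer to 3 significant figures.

3.73 mg/L

Species balance on tank i: dCᵢ/dt = (Cᵢ₋₁ − Cᵢ)/τᵢ with τᵢ = Vᵢ/Q.
τ₁ = 24.5/1.93 = 12.694 min; τ₂ = 36.2/1.93 = 18.756 min.
Solving the cascade with C₁(0)=C₂(0)=0 gives C₂(t) = C_in[1 − (τ₁ e^(−t/τ₁) − τ₂ e^(−t/τ₂))/(τ₁ − τ₂)].
At t = 43.8: e^(−t/τ₁) = 0.031734, e^(−t/τ₂) = 0.096792.
C₂ = 4.86·[1 − (12.694·0.031734 − 18.756·0.096792)/(-6.0622)] = 4.86·0.76698 = 3.7275 mg/L.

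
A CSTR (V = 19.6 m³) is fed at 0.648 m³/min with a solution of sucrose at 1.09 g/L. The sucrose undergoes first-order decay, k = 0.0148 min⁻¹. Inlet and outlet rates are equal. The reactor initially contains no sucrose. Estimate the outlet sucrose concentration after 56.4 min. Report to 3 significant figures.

0.702 g/L

Accumulation = in − out − consumed: V dC/dt = Q C_in − Q C − k V C.
This is linear with rate a = Q/V + k = 0.047861 min⁻¹.
C_ss = Q C_in/(Q + kV) = 0.75294 g/L; C(t) = C_ss + (C₀ − C_ss) e^(−a t).
C(56.4) = 0.75294 + (-0.75294)·e^(−0.047861·56.4) = 0.75294 + (-0.75294)·0.067248 = 0.70231 g/L.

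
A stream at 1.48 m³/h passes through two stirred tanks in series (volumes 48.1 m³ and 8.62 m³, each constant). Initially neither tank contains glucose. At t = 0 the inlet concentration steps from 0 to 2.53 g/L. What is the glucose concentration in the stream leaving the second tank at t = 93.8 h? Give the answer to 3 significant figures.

2.36 g/L

Each tank obeys Vᵢ dCᵢ/dt = Q(Cᵢ₋₁ − Cᵢ), so τᵢ = Vᵢ/Q.
τ₁ = 48.1/1.48 = 32.500 h; τ₂ = 8.62/1.48 = 5.8243 h.
Tank 1: C₁ = C_in(1 − e^(−t/τ₁)). Tank 2 (τ₁ ≠ τ₂): C₂ = C_in[1 − (τ₁ e^(−t/τ₁) − τ₂ e^(−t/τ₂))/(τ₁ − τ₂)].
At t = 93.8: e^(−t/τ₁) = 0.055790, e^(−t/τ₂) = 1.0133e-07.
C₂ = 2.53·[1 − (32.500·0.055790 − 5.8243·1.0133e-07)/(26.676)] = 2.53·0.93203 = 2.3580 g/L.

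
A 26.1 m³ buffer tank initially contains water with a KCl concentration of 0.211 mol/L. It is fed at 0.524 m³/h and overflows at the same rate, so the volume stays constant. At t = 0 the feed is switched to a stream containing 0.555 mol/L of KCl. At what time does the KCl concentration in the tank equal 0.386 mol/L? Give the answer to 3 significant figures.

35.4 h

Transient balance on the dissolved component: V dC/dt = Q(C_in − C), so τ = V/Q = 49.809 h.
C(t) = C_in + (C₀ − C_in) e^(−t/τ). Set C = 0.386 and solve for t:
e^(−t/τ) = (C − C_in)/(C₀ − C_in) = (0.386 − 0.555)/(0.211 − 0.555) = 0.49128
t = −τ ln(…) = 49.809 × 0.71074 = 35.402 h.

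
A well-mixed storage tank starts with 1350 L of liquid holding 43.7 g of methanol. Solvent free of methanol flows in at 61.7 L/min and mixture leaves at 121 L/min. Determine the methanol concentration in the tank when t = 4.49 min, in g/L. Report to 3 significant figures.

0.0258 g/L

Let m(t) be the amount of methanol. Volume: V(t) = V₀ + (Q_in − Q_out) t = 1350 − 59.300 t; V(4.49) = 1083.7 L.
No methanol enters, so dm/dt = −Q_out · (m/V).
Separate: dm/m = −Q_out dt/V(t) ⇒ ln(m/m₀) = −(Q_out/(Q_in−Q_out)) ln(V/V₀).
m = m₀ (V₀/V)^(Q_out/(Q_in−Q_out)) = 43.7 × (1350/1083.7)^(-2.0405) = 27.913 g.
C = m/V = 27.913/1083.7 = 0.025756 g/L.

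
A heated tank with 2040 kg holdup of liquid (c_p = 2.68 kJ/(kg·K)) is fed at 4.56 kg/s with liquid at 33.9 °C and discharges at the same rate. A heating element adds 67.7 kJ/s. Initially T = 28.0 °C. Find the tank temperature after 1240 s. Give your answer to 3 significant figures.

38.7 °C

Unsteady energy balance on the tank contents: M c_p dT/dt = ṁ c_p (T_in − T) + 67.7.
τ = M/ṁ = 447.37 s; T_ss = T_in + Q̇/(ṁ c_p) = 33.9 + 67.7/(4.56·2.68) = 39.440 °C.
T approaches T_ss exponentially: T(t) = T_ss + (T₀ − T_ss) e^(−t/τ).
T(1240) = 39.440 + (-11.440)·e^(−1240/447.37) = 39.440 + (-11.440)·0.062552 = 38.724 °C.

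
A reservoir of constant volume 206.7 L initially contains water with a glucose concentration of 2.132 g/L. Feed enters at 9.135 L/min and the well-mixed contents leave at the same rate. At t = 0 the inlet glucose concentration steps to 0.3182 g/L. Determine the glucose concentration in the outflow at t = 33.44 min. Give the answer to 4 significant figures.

0.7320 g/L

Mass balance on the solute (V constant): V dC/dt = Q(C_in − C).
Time constant τ = V/Q = 206.7/9.135 = 22.6273 min.
C approaches C_in exponentially: C(t) = C_in + (C₀ − C_in) e^(−t/τ).
C(33.44) = 0.3182 + (2.132 − 0.3182)·e^(−33.44/22.6273) = 0.3182 + (1.81380)·0.228125 = 0.731972 g/L.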